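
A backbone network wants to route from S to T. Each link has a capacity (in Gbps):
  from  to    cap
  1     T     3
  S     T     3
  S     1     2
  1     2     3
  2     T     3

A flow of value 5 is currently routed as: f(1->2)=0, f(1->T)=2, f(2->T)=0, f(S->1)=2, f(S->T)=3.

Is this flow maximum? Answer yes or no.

Residual reachable from S: {S}; T is not reachable.
Saturated cut: S->1, S->T with total capacity 5 = current flow value. Flow is maximum.

Yes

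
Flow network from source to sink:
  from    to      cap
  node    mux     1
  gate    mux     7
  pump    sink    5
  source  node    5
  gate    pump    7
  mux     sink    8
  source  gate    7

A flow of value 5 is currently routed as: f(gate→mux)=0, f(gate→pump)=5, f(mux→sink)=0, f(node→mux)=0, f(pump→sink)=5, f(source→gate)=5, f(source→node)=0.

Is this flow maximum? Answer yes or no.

No

Residual path source→gate→mux→sink has bottleneck 2 > 0.
Pushing 2 along it raises the flow to 7, so the given flow is not maximum.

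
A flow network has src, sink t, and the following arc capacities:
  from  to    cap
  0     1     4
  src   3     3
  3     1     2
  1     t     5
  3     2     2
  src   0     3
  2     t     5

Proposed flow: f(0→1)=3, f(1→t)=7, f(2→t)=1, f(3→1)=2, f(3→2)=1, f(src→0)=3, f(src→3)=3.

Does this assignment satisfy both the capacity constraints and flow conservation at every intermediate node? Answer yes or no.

Capacity violated on 1→t: flow 7 > capacity 5.

No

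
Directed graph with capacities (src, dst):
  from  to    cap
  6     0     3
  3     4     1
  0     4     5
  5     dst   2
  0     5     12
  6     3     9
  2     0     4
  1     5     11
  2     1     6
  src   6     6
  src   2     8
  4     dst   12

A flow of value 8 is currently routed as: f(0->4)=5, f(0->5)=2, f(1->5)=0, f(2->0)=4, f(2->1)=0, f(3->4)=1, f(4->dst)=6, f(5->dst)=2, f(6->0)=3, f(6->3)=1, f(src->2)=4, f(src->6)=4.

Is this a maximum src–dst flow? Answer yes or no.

Yes

Residual reachable from src: {0, 1, 2, 3, 5, 6, src}; dst is not reachable.
Saturated cut: 3->4, 0->4, 5->dst with total capacity 8 = current flow value. Flow is maximum.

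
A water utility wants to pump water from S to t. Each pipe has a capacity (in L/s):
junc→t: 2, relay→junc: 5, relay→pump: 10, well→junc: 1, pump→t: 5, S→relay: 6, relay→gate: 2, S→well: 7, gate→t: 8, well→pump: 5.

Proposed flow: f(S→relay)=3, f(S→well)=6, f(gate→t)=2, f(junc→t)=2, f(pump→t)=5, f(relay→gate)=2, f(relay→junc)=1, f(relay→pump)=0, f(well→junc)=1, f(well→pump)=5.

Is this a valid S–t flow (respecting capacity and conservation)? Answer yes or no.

Yes

Every edge has 0 ≤ f(e) ≤ cap(e).
At each intermediate node, inflow equals outflow.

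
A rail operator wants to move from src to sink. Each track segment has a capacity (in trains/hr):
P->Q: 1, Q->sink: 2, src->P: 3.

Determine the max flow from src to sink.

Augment src->P->Q->sink: bottleneck 1. Total 1.
No augmenting path remains in the residual graph.

1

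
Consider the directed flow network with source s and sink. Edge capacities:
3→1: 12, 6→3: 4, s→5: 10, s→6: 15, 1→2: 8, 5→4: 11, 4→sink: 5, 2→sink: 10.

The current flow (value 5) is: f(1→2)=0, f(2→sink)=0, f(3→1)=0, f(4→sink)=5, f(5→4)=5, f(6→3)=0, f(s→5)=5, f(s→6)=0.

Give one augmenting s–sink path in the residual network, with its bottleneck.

Residual along s→6→3→1→2→sink: s→6: 15, 6→3: 4, 3→1: 12, 1→2: 8, 2→sink: 10.
Bottleneck = min = 4.

s→6→3→1→2→sink, bottleneck 4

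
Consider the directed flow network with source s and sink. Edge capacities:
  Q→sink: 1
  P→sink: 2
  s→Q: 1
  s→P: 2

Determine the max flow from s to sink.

3

Augment s→Q→sink: bottleneck 1. Total 1.
Augment s→P→sink: bottleneck 2. Total 3.
No augmenting path remains in the residual graph.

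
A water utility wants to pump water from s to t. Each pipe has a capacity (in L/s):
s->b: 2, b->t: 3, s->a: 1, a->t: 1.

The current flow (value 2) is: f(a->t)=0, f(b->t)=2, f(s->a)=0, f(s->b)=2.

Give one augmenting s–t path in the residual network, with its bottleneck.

Residual along s->a->t: s->a: 1, a->t: 1.
Bottleneck = min = 1.

s->a->t, bottleneck 1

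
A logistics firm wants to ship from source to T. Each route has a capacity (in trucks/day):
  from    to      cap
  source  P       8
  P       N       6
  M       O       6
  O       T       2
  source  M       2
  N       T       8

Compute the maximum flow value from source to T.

Augment source->M->O->T: bottleneck 2. Total 2.
Augment source->P->N->T: bottleneck 6. Total 8.
No augmenting path remains in the residual graph.

8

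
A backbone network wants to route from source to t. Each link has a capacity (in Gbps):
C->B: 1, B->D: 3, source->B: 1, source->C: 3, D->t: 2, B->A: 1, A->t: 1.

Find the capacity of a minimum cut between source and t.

2

Max flow = 2 (via 2 augmenting paths).
In the residual at optimum, the set reachable from source is {C, source}.
Cut edges: source->B (cap 1), C->B (cap 1). Sum = 2.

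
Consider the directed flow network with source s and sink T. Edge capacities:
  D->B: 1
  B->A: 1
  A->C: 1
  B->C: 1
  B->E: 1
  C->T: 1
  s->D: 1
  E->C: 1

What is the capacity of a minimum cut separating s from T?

1

Max flow = 1 (via 1 augmenting path).
In the residual at optimum, the set reachable from s is {s}.
Cut edges: s->D (cap 1). Sum = 1.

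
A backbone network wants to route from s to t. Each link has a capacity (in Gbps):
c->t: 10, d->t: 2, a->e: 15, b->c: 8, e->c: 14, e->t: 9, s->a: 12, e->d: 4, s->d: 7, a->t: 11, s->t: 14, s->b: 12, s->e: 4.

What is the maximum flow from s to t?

40

Augment s->t: bottleneck 14. Total 14.
Augment s->a->t: bottleneck 11. Total 25.
Augment s->e->t: bottleneck 4. Total 29.
Augment s->d->t: bottleneck 2. Total 31.
Augment s->a->e->t: bottleneck 1. Total 32.
Augment s->b->c->t: bottleneck 8. Total 40.
No augmenting path remains in the residual graph.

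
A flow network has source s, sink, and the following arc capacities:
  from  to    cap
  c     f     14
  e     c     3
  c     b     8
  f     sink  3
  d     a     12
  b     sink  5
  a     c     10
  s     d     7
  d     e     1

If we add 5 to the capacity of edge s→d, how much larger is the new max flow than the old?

1

Original max flow = 7.
After raising cap(s→d), augmenting paths through that edge carry 1 more unit.
New max flow = 8. Increase = 1.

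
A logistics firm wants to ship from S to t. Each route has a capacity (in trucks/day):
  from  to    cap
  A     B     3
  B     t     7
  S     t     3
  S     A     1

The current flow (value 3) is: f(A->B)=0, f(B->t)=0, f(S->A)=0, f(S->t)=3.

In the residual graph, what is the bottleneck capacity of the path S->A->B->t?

1

Residual capacities along the path: S->A: 1, A->B: 3, B->t: 7.
Minimum is 1.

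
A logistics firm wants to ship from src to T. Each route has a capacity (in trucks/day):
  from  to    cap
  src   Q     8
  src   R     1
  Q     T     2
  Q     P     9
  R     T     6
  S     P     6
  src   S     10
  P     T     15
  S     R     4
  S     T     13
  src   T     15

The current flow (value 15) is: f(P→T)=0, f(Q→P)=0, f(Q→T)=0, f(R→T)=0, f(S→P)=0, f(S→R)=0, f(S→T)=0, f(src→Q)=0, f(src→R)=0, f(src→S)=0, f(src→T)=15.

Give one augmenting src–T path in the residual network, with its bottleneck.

Residual along src→Q→T: src→Q: 8, Q→T: 2.
Bottleneck = min = 2.

src→Q→T, bottleneck 2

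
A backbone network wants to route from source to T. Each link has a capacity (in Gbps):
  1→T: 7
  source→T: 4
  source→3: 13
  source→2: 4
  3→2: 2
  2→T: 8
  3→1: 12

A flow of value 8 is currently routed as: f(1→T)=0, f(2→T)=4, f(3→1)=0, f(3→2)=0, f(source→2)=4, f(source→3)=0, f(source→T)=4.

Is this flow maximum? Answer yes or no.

No

Residual path source→3→2→T has bottleneck 2 > 0.
Pushing 2 along it raises the flow to 10, so the given flow is not maximum.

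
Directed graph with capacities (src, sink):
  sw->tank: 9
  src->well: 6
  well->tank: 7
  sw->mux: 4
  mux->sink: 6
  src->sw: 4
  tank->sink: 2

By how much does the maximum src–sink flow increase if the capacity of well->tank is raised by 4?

0

Original max flow = 6.
Edge well->tank does not cross the min cut (source side {src, tank, well}), so extra capacity there cannot help.
New max flow = 6. Increase = 0.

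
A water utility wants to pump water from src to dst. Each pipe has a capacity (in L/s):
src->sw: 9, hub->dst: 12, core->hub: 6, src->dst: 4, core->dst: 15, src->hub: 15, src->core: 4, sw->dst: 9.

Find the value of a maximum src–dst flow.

Augment src->dst: bottleneck 4. Total 4.
Augment src->sw->dst: bottleneck 9. Total 13.
Augment src->core->dst: bottleneck 4. Total 17.
Augment src->hub->dst: bottleneck 12. Total 29.
No augmenting path remains in the residual graph.

29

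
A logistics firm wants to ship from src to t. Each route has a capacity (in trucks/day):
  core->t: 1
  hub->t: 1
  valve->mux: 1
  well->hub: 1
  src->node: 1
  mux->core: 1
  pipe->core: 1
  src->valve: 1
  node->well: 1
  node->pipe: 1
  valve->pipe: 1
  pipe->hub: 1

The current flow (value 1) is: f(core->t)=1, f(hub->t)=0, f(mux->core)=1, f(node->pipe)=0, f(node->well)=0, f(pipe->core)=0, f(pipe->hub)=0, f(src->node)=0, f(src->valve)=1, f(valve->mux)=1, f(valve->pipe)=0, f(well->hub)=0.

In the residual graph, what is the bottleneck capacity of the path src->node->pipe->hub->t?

1

Residual capacities along the path: src->node: 1, node->pipe: 1, pipe->hub: 1, hub->t: 1.
Minimum is 1.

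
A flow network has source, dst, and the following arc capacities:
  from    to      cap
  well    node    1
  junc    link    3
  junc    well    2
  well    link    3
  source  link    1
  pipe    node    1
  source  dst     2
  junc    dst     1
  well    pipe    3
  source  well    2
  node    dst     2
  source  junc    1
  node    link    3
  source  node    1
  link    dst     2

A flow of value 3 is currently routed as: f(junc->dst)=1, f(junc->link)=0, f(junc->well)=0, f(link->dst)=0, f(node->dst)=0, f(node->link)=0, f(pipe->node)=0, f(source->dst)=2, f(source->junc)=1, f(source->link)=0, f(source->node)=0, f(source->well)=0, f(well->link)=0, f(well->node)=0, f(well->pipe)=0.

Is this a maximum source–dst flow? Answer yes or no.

No

Residual path source->node->dst has bottleneck 1 > 0.
Pushing 1 along it raises the flow to 4, so the given flow is not maximum.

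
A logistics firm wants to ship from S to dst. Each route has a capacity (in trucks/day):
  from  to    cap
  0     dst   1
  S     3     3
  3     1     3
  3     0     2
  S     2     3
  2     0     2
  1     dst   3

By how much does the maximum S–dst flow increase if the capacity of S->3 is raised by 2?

Original max flow = 4.
Even with extra capacity on S->3, another cut of capacity 4 remains binding.
New max flow = 4. Increase = 0.

0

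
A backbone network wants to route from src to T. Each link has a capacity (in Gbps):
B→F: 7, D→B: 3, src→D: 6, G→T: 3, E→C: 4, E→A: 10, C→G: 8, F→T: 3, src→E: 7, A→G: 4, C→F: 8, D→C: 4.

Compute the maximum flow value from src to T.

Augment src→D→B→F→T: bottleneck 3. Total 3.
Augment src→D→C→G→T: bottleneck 3. Total 6.
No augmenting path remains in the residual graph.

6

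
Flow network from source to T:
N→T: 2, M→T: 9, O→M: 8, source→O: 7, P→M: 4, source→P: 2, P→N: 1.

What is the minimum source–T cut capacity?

Max flow = 9 (via 2 augmenting paths).
In the residual at optimum, the set reachable from source is {source}.
Cut edges: source→O (cap 7), source→P (cap 2). Sum = 9.

9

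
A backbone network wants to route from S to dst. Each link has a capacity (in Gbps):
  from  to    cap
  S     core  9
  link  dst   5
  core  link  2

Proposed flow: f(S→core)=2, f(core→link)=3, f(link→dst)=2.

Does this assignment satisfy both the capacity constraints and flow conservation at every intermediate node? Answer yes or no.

Capacity violated on core→link: flow 3 > capacity 2.

No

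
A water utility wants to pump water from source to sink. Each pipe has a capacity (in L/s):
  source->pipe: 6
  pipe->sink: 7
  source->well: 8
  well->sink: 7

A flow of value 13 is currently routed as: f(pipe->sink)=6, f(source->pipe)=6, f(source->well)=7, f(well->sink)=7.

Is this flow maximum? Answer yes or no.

Yes

Residual reachable from source: {source, well}; sink is not reachable.
Saturated cut: source->pipe, well->sink with total capacity 13 = current flow value. Flow is maximum.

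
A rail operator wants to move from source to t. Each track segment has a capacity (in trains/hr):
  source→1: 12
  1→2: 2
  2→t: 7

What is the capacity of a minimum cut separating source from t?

Max flow = 2 (via 1 augmenting path).
In the residual at optimum, the set reachable from source is {1, source}.
Cut edges: 1→2 (cap 2). Sum = 2.

2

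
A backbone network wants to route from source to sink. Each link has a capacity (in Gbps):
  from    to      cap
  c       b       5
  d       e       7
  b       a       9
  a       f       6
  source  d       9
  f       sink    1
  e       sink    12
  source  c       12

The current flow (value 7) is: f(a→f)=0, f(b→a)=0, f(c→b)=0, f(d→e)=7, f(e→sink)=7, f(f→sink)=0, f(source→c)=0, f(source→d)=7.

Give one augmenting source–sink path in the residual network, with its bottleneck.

Residual along source→c→b→a→f→sink: source→c: 12, c→b: 5, b→a: 9, a→f: 6, f→sink: 1.
Bottleneck = min = 1.

source→c→b→a→f→sink, bottleneck 1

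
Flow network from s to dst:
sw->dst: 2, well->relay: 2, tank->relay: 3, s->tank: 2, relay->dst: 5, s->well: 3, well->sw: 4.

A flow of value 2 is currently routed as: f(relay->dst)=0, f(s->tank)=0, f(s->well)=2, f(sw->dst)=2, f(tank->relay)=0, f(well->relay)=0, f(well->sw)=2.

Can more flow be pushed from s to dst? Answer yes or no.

Yes

Residual path s->well->relay->dst has bottleneck 1 > 0.
Pushing 1 along it raises the flow to 3, so the given flow is not maximum.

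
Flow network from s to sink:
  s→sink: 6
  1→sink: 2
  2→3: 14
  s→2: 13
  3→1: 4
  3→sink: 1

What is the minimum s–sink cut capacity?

Max flow = 9 (via 3 augmenting paths).
In the residual at optimum, the set reachable from s is {1, 2, 3, s}.
Cut edges: s→sink (cap 6), 3→sink (cap 1), 1→sink (cap 2). Sum = 9.

9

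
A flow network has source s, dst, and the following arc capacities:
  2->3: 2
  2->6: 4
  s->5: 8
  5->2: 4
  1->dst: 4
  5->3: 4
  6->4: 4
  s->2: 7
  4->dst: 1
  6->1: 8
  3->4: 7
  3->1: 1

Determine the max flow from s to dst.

Augment s->5->3->1->dst: bottleneck 1. Total 1.
Augment s->5->3->4->dst: bottleneck 1. Total 2.
Augment s->2->6->1->dst: bottleneck 3. Total 5.
No augmenting path remains in the residual graph.

5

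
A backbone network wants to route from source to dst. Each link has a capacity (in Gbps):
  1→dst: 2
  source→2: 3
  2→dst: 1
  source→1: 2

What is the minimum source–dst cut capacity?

3

Max flow = 3 (via 2 augmenting paths).
In the residual at optimum, the set reachable from source is {2, source}.
Cut edges: source→1 (cap 2), 2→dst (cap 1). Sum = 3.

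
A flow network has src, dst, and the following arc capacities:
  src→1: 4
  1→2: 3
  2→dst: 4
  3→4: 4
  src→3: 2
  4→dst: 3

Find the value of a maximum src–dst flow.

5

Augment src→1→2→dst: bottleneck 3. Total 3.
Augment src→3→4→dst: bottleneck 2. Total 5.
No augmenting path remains in the residual graph.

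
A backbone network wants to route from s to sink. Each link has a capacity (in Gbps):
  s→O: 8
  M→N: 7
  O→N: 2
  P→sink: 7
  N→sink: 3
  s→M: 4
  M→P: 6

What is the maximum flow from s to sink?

Augment s→M→P→sink: bottleneck 4. Total 4.
Augment s→O→N→sink: bottleneck 2. Total 6.
No augmenting path remains in the residual graph.

6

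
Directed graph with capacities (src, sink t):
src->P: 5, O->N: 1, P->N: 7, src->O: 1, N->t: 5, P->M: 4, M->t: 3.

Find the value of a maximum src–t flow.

Augment src->P->M->t: bottleneck 3. Total 3.
Augment src->P->N->t: bottleneck 2. Total 5.
Augment src->O->N->t: bottleneck 1. Total 6.
No augmenting path remains in the residual graph.

6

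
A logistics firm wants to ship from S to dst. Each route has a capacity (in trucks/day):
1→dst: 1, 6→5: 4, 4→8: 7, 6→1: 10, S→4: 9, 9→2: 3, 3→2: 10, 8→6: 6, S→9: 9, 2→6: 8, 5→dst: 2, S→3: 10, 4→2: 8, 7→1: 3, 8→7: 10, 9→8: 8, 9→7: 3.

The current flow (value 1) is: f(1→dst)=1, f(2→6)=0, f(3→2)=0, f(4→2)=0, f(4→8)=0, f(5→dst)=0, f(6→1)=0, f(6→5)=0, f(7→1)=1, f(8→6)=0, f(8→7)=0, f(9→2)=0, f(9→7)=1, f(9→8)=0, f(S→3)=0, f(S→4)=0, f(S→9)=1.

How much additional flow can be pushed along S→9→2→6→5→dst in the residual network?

Residual capacities along the path: S→9: 8, 9→2: 3, 2→6: 8, 6→5: 4, 5→dst: 2.
Minimum is 2.

2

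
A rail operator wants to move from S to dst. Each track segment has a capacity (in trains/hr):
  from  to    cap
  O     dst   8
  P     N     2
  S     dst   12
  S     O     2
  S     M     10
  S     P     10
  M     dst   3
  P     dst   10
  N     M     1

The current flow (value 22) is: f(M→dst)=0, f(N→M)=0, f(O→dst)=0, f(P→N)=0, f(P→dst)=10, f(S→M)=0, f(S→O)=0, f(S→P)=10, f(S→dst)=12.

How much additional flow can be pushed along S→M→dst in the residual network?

3

Residual capacities along the path: S→M: 10, M→dst: 3.
Minimum is 3.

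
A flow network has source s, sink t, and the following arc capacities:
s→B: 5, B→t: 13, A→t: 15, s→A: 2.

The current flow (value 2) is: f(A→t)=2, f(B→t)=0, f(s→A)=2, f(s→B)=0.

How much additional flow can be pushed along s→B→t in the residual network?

5

Residual capacities along the path: s→B: 5, B→t: 13.
Minimum is 5.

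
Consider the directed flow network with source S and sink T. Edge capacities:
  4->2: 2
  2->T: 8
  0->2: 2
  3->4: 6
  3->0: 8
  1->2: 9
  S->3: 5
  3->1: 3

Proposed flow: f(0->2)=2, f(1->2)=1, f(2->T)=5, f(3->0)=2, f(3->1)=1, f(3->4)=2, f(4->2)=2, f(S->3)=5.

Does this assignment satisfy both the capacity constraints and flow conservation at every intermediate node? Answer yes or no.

Every edge has 0 ≤ f(e) ≤ cap(e).
At each intermediate node, inflow equals outflow.

Yes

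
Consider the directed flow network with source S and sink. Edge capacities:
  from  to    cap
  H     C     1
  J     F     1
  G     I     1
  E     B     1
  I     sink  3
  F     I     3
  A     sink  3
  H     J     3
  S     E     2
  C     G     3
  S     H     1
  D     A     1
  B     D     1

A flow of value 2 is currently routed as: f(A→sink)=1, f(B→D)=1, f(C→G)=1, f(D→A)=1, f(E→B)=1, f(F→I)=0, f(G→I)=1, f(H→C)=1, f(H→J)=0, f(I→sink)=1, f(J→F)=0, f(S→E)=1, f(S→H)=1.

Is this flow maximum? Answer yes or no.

Residual reachable from S: {E, S}; sink is not reachable.
Saturated cut: E→B, S→H with total capacity 2 = current flow value. Flow is maximum.

Yes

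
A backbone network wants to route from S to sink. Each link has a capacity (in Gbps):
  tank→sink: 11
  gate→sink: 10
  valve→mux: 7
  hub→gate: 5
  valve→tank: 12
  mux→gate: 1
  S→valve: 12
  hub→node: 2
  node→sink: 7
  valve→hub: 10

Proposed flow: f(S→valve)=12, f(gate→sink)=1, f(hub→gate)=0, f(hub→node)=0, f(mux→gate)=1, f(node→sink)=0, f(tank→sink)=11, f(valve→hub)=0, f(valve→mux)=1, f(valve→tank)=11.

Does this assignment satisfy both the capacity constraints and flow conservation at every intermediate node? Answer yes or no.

Every edge has 0 ≤ f(e) ≤ cap(e).
At each intermediate node, inflow equals outflow.

Yes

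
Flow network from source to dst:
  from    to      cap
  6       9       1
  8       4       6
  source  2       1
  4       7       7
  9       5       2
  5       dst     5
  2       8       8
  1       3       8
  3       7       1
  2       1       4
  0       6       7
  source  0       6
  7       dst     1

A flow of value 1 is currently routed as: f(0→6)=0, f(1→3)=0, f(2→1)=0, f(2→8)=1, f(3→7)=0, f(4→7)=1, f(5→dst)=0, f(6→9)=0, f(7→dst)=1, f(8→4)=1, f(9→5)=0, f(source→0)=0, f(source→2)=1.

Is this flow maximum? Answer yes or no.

Residual path source→0→6→9→5→dst has bottleneck 1 > 0.
Pushing 1 along it raises the flow to 2, so the given flow is not maximum.

No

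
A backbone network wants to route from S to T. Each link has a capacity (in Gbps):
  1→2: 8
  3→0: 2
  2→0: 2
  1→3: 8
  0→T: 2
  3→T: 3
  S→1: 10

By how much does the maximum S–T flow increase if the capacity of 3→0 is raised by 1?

0

Original max flow = 5.
Edge 3→0 does not cross the min cut (source side {0, 1, 2, 3, S}), so extra capacity there cannot help.
New max flow = 5. Increase = 0.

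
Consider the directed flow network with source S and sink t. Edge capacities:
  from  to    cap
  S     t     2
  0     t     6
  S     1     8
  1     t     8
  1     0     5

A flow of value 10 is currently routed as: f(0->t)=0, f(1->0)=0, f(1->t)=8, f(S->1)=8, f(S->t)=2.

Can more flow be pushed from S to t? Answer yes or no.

No

Residual reachable from S: {S}; t is not reachable.
Saturated cut: S->1, S->t with total capacity 10 = current flow value. Flow is maximum.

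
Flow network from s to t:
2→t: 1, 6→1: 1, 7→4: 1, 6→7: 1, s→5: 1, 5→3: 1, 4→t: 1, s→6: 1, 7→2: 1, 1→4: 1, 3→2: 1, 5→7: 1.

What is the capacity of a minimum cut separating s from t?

2

Max flow = 2 (via 2 augmenting paths).
In the residual at optimum, the set reachable from s is {s}.
Cut edges: s→6 (cap 1), s→5 (cap 1). Sum = 2.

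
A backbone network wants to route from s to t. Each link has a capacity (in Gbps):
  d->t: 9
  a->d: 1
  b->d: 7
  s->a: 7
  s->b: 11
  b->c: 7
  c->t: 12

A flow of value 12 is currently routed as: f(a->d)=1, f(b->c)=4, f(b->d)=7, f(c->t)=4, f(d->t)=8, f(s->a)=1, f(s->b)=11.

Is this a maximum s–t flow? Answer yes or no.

Residual reachable from s: {a, s}; t is not reachable.
Saturated cut: s->b, a->d with total capacity 12 = current flow value. Flow is maximum.

Yes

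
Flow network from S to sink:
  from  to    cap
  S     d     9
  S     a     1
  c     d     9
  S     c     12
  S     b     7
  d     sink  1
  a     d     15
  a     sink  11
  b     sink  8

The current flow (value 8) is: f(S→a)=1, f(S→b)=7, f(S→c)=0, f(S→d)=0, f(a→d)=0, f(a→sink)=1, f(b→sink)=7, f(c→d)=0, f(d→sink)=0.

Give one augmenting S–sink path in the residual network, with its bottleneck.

S→d→sink, bottleneck 1

Residual along S→d→sink: S→d: 9, d→sink: 1.
Bottleneck = min = 1.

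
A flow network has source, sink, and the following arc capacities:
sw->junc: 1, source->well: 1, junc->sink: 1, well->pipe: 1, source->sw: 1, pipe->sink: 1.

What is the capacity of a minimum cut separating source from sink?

Max flow = 2 (via 2 augmenting paths).
In the residual at optimum, the set reachable from source is {source}.
Cut edges: source->well (cap 1), source->sw (cap 1). Sum = 2.

2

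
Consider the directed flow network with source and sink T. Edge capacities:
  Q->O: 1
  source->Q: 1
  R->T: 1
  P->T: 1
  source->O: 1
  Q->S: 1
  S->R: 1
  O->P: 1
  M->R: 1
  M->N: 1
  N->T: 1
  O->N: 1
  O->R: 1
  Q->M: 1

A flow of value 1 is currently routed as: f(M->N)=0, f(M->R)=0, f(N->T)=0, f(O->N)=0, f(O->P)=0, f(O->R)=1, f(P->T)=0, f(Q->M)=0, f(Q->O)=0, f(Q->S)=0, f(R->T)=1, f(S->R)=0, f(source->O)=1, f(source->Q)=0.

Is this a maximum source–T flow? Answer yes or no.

No

Residual path source->Q->M->N->T has bottleneck 1 > 0.
Pushing 1 along it raises the flow to 2, so the given flow is not maximum.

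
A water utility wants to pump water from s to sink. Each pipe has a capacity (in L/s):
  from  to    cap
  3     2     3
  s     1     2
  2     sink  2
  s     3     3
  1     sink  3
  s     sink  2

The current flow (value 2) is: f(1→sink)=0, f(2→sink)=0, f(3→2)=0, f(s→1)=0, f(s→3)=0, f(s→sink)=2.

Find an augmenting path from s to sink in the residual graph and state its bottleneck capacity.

s→1→sink, bottleneck 2

Residual along s→1→sink: s→1: 2, 1→sink: 3.
Bottleneck = min = 2.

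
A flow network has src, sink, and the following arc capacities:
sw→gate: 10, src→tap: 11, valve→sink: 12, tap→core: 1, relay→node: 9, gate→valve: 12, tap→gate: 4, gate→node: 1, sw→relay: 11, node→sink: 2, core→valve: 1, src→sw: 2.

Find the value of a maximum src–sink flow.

Augment src→sw→relay→node→sink: bottleneck 2. Total 2.
Augment src→tap→gate→valve→sink: bottleneck 4. Total 6.
Augment src→tap→core→valve→sink: bottleneck 1. Total 7.
No augmenting path remains in the residual graph.

7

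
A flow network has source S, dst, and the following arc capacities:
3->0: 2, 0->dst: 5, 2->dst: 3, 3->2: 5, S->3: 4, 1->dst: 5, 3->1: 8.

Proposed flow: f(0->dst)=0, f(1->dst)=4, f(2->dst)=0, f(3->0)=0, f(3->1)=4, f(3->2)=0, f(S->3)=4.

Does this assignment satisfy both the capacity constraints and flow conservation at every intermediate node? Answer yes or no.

Every edge has 0 ≤ f(e) ≤ cap(e).
At each intermediate node, inflow equals outflow.

Yes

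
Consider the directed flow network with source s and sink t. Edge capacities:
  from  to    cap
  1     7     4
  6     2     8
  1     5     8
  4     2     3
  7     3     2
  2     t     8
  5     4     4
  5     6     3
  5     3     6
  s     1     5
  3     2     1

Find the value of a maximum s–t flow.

Augment s→1→5→6→2→t: bottleneck 3. Total 3.
Augment s→1→5→3→2→t: bottleneck 1. Total 4.
Augment s→1→5→4→2→t: bottleneck 1. Total 5.
No augmenting path remains in the residual graph.

5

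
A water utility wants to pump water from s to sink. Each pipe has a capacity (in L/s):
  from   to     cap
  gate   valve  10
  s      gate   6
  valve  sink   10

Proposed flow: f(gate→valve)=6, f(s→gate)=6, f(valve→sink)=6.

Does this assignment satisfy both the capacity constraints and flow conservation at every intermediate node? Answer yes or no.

Yes

Every edge has 0 ≤ f(e) ≤ cap(e).
At each intermediate node, inflow equals outflow.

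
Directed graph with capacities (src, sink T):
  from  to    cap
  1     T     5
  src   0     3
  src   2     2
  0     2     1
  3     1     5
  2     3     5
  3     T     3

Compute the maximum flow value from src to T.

3

Augment src→2→3→T: bottleneck 2. Total 2.
Augment src→0→2→3→T: bottleneck 1. Total 3.
No augmenting path remains in the residual graph.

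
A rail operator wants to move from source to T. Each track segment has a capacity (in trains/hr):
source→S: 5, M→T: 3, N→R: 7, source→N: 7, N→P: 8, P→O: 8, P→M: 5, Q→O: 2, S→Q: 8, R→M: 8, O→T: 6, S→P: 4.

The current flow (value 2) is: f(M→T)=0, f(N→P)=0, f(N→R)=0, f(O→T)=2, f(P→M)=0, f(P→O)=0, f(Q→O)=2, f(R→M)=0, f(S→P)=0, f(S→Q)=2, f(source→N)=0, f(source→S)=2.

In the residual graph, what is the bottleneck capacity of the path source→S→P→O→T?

Residual capacities along the path: source→S: 3, S→P: 4, P→O: 8, O→T: 4.
Minimum is 3.

3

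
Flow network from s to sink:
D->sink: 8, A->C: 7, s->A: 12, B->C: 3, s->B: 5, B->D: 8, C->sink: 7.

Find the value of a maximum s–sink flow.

Augment s->A->C->sink: bottleneck 7. Total 7.
Augment s->B->D->sink: bottleneck 5. Total 12.
No augmenting path remains in the residual graph.

12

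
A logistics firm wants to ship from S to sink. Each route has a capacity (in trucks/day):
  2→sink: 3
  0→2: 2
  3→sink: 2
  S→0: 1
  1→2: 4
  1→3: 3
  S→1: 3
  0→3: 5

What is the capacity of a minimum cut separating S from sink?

Max flow = 4 (via 2 augmenting paths).
In the residual at optimum, the set reachable from S is {S}.
Cut edges: S→1 (cap 3), S→0 (cap 1). Sum = 4.

4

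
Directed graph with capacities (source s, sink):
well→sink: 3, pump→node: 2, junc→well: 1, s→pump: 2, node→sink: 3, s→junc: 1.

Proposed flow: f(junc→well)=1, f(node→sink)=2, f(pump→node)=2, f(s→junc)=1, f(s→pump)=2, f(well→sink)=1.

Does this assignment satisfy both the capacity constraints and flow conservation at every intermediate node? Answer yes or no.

Yes

Every edge has 0 ≤ f(e) ≤ cap(e).
At each intermediate node, inflow equals outflow.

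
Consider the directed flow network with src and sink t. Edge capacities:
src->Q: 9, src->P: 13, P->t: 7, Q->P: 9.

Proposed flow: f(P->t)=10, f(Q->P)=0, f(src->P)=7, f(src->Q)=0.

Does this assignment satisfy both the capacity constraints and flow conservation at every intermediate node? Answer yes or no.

Capacity violated on P->t: flow 10 > capacity 7.

No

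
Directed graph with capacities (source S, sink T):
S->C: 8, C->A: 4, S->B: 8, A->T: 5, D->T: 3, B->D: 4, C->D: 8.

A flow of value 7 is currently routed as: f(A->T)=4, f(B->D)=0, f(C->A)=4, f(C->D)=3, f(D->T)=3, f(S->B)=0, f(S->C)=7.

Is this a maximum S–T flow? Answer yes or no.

Residual reachable from S: {B, C, D, S}; T is not reachable.
Saturated cut: C->A, D->T with total capacity 7 = current flow value. Flow is maximum.

Yes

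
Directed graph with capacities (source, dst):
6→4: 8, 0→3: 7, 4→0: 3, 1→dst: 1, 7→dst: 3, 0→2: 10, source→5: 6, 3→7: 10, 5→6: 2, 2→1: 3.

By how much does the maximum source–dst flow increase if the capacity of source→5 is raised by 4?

Original max flow = 2.
Edge source→5 does not cross the min cut (source side {5, source}), so extra capacity there cannot help.
New max flow = 2. Increase = 0.

0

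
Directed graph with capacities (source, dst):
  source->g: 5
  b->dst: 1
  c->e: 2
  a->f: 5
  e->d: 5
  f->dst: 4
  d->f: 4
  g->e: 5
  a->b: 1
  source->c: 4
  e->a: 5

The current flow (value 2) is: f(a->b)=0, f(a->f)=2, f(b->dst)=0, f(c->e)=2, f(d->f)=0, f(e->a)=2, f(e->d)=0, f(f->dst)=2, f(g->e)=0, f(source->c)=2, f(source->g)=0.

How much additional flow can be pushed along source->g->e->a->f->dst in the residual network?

Residual capacities along the path: source->g: 5, g->e: 5, e->a: 3, a->f: 3, f->dst: 2.
Minimum is 2.

2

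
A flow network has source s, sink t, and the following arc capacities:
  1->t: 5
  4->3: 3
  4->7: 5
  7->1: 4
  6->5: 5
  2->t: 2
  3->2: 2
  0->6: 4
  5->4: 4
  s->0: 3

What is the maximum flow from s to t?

Augment s->0->6->5->4->7->1->t: bottleneck 3. Total 3.
No augmenting path remains in the residual graph.

3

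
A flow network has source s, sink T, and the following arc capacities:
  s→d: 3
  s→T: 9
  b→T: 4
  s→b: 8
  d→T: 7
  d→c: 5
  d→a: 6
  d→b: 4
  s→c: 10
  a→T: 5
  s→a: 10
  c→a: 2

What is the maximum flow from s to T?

Augment s→T: bottleneck 9. Total 9.
Augment s→d→T: bottleneck 3. Total 12.
Augment s→b→T: bottleneck 4. Total 16.
Augment s→a→T: bottleneck 5. Total 21.
No augmenting path remains in the residual graph.

21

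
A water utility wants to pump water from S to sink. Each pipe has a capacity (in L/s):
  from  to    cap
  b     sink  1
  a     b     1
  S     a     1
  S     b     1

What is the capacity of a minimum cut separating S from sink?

Max flow = 1 (via 1 augmenting path).
In the residual at optimum, the set reachable from S is {S, a, b}.
Cut edges: b→sink (cap 1). Sum = 1.

1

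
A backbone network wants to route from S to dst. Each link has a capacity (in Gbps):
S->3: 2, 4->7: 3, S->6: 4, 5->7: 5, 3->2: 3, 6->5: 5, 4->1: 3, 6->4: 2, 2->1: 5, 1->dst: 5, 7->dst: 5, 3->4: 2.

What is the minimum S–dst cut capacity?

Max flow = 6 (via 3 augmenting paths).
In the residual at optimum, the set reachable from S is {S}.
Cut edges: S->3 (cap 2), S->6 (cap 4). Sum = 6.

6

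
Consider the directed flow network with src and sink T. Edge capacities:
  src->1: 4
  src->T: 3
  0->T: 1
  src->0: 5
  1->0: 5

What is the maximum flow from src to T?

Augment src->T: bottleneck 3. Total 3.
Augment src->0->T: bottleneck 1. Total 4.
No augmenting path remains in the residual graph.

4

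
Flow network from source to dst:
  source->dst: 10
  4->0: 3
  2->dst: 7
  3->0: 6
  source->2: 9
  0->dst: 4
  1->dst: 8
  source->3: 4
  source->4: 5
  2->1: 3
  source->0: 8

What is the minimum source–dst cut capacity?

Max flow = 23 (via 4 augmenting paths).
In the residual at optimum, the set reachable from source is {0, 3, 4, source}.
Cut edges: source->2 (cap 9), source->dst (cap 10), 0->dst (cap 4). Sum = 23.

23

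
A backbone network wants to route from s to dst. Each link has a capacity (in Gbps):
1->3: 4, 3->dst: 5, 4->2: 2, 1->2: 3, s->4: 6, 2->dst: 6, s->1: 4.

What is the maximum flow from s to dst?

Augment s->4->2->dst: bottleneck 2. Total 2.
Augment s->1->3->dst: bottleneck 4. Total 6.
No augmenting path remains in the residual graph.

6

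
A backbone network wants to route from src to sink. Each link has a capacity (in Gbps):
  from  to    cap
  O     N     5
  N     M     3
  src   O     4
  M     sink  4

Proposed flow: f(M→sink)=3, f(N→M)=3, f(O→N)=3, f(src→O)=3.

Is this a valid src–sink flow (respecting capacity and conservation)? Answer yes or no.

Yes

Every edge has 0 ≤ f(e) ≤ cap(e).
At each intermediate node, inflow equals outflow.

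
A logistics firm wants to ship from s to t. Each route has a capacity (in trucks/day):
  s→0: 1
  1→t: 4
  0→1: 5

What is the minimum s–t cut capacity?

Max flow = 1 (via 1 augmenting path).
In the residual at optimum, the set reachable from s is {s}.
Cut edges: s→0 (cap 1). Sum = 1.

1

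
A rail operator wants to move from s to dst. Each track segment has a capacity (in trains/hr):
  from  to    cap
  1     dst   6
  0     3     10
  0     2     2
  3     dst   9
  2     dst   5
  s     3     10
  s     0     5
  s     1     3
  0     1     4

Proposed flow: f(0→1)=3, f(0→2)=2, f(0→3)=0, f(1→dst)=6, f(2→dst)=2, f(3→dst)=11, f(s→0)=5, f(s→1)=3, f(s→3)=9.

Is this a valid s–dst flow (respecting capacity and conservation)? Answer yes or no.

Capacity violated on 3→dst: flow 11 > capacity 9.

No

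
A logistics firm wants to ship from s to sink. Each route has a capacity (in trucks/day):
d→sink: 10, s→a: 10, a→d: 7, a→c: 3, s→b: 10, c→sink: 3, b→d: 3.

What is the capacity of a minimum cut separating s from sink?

Max flow = 13 (via 3 augmenting paths).
In the residual at optimum, the set reachable from s is {b, s}.
Cut edges: s→a (cap 10), b→d (cap 3). Sum = 13.

13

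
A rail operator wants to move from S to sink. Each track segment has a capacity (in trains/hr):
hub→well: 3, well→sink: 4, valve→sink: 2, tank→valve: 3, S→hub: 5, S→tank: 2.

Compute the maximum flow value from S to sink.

5

Augment S→hub→well→sink: bottleneck 3. Total 3.
Augment S→tank→valve→sink: bottleneck 2. Total 5.
No augmenting path remains in the residual graph.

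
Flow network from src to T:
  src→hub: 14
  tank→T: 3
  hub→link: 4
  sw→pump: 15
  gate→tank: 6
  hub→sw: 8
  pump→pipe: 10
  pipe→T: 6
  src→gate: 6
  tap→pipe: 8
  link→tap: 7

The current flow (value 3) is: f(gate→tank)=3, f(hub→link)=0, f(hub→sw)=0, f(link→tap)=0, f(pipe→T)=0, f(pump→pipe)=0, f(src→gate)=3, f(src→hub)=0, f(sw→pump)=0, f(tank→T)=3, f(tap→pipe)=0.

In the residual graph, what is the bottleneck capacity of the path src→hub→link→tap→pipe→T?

Residual capacities along the path: src→hub: 14, hub→link: 4, link→tap: 7, tap→pipe: 8, pipe→T: 6.
Minimum is 4.

4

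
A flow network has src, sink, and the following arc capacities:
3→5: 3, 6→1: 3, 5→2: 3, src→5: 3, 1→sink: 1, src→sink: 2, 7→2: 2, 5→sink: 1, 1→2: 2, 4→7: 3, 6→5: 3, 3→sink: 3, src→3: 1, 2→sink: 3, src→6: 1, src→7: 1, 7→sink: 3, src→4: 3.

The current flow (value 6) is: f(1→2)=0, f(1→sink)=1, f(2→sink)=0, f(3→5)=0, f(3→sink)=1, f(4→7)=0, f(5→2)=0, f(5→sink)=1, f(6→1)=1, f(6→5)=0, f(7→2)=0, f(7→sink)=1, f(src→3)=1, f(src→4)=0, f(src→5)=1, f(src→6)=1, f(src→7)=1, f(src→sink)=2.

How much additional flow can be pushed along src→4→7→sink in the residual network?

Residual capacities along the path: src→4: 3, 4→7: 3, 7→sink: 2.
Minimum is 2.

2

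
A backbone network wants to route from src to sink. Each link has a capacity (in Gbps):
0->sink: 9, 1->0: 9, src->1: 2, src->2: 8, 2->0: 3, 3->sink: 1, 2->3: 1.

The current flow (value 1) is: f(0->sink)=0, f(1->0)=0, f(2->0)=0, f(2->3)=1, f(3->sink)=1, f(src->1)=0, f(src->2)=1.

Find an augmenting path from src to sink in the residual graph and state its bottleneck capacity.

Residual along src->2->0->sink: src->2: 7, 2->0: 3, 0->sink: 9.
Bottleneck = min = 3.

src->2->0->sink, bottleneck 3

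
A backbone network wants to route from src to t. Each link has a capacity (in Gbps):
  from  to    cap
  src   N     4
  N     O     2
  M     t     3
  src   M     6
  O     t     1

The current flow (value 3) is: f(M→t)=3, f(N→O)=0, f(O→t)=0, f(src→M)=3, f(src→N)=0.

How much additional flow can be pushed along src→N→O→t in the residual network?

Residual capacities along the path: src→N: 4, N→O: 2, O→t: 1.
Minimum is 1.

1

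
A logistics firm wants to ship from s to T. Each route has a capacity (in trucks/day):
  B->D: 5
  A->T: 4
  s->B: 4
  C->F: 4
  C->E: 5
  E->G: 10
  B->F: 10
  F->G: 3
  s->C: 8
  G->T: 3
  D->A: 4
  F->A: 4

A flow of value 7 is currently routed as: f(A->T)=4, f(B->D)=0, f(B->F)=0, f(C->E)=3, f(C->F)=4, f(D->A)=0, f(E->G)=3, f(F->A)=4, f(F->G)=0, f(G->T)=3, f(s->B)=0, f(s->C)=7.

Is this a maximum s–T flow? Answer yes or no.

Yes

Residual reachable from s: {A, B, C, D, E, F, G, s}; T is not reachable.
Saturated cut: G->T, A->T with total capacity 7 = current flow value. Flow is maximum.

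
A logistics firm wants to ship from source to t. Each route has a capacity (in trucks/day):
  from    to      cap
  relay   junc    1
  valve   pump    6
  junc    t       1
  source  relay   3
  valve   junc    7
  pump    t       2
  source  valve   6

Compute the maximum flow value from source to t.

3

Augment source->relay->junc->t: bottleneck 1. Total 1.
Augment source->valve->pump->t: bottleneck 2. Total 3.
No augmenting path remains in the residual graph.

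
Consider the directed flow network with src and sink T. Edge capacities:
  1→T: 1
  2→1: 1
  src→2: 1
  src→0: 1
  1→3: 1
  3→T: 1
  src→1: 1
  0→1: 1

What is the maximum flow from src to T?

2

Augment src→1→T: bottleneck 1. Total 1.
Augment src→2→1→3→T: bottleneck 1. Total 2.
No augmenting path remains in the residual graph.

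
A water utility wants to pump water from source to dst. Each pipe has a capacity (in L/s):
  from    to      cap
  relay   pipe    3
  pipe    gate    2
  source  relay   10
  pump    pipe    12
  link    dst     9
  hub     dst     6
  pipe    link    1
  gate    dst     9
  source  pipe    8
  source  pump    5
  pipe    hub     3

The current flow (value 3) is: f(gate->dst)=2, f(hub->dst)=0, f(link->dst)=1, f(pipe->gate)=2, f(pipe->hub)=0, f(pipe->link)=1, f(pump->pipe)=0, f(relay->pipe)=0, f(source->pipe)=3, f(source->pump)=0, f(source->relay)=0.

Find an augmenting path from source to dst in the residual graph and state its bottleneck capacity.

Residual along source->pipe->hub->dst: source->pipe: 5, pipe->hub: 3, hub->dst: 6.
Bottleneck = min = 3.

source->pipe->hub->dst, bottleneck 3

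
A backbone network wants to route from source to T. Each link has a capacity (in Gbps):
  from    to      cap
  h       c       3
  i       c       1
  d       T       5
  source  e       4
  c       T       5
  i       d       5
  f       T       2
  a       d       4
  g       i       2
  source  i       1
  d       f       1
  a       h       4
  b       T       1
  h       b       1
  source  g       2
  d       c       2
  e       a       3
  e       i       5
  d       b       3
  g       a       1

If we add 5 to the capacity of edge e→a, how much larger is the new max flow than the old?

Original max flow = 7.
Edge e→a does not cross the min cut (source side {source}), so extra capacity there cannot help.
New max flow = 7. Increase = 0.

0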